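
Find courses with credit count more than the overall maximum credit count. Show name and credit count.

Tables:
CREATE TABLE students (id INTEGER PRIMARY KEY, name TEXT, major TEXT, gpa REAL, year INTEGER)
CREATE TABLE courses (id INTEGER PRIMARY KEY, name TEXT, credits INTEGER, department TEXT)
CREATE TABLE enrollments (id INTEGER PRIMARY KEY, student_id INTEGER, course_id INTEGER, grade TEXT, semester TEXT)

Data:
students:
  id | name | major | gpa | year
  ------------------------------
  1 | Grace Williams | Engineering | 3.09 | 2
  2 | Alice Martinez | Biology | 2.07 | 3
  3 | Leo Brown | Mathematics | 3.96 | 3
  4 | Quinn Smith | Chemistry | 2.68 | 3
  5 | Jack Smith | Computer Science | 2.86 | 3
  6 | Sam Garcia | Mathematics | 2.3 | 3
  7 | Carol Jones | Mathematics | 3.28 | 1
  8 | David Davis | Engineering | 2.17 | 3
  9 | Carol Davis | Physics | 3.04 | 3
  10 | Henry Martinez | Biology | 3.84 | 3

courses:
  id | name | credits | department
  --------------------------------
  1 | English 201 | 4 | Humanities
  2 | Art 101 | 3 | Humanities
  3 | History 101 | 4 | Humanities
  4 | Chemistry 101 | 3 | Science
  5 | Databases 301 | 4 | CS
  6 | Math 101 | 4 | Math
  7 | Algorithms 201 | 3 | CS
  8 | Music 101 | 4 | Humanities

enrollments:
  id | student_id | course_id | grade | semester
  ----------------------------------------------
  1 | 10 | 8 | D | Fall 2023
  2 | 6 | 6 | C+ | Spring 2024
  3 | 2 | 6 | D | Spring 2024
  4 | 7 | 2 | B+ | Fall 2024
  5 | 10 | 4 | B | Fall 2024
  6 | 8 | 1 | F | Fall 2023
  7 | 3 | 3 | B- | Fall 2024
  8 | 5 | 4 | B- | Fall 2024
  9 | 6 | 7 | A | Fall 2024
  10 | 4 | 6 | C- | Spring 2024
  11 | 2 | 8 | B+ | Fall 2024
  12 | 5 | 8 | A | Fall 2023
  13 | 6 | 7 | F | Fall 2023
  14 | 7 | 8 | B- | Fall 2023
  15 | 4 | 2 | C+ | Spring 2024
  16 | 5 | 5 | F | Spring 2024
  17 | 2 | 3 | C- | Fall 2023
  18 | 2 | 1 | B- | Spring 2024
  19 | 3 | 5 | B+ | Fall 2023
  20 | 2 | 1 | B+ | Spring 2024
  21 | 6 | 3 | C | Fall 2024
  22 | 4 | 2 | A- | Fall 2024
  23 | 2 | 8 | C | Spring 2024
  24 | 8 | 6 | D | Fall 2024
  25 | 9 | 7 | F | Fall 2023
SELECT name, credits FROM courses WHERE credits > (SELECT MAX(credits) FROM courses)

Execution result:
(no rows)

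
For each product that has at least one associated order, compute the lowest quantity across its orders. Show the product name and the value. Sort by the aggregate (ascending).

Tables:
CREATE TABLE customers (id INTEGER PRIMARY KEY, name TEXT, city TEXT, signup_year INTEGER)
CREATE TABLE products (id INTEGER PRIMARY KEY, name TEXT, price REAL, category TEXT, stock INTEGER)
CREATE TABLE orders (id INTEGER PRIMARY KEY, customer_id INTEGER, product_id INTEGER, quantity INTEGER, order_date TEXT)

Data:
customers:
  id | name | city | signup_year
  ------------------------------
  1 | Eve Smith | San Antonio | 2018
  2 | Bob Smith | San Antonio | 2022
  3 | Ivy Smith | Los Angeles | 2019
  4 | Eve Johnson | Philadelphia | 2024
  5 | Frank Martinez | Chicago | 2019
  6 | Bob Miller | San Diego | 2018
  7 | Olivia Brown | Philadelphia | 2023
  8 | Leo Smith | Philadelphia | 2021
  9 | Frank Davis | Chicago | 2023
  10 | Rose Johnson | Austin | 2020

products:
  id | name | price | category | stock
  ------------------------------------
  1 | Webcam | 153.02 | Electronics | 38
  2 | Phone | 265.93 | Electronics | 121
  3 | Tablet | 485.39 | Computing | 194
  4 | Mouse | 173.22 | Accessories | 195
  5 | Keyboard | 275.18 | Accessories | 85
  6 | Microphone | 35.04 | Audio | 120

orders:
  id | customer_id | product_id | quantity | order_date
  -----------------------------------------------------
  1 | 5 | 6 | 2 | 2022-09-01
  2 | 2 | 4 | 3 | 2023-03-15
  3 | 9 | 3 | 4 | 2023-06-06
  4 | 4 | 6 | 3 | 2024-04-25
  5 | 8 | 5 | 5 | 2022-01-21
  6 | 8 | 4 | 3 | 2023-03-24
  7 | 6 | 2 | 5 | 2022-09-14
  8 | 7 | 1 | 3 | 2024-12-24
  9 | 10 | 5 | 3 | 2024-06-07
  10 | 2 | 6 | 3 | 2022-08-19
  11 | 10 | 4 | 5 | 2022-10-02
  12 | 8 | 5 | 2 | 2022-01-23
SELECT p.name, MIN(c.quantity) AS min_quantity FROM orders c JOIN products p ON c.product_id = p.id GROUP BY p.id, p.name ORDER BY min_quantity ASC

Execution result:
name | min_quantity
Keyboard | 2
Microphone | 2
Webcam | 3
Mouse | 3
Tablet | 4
Phone | 5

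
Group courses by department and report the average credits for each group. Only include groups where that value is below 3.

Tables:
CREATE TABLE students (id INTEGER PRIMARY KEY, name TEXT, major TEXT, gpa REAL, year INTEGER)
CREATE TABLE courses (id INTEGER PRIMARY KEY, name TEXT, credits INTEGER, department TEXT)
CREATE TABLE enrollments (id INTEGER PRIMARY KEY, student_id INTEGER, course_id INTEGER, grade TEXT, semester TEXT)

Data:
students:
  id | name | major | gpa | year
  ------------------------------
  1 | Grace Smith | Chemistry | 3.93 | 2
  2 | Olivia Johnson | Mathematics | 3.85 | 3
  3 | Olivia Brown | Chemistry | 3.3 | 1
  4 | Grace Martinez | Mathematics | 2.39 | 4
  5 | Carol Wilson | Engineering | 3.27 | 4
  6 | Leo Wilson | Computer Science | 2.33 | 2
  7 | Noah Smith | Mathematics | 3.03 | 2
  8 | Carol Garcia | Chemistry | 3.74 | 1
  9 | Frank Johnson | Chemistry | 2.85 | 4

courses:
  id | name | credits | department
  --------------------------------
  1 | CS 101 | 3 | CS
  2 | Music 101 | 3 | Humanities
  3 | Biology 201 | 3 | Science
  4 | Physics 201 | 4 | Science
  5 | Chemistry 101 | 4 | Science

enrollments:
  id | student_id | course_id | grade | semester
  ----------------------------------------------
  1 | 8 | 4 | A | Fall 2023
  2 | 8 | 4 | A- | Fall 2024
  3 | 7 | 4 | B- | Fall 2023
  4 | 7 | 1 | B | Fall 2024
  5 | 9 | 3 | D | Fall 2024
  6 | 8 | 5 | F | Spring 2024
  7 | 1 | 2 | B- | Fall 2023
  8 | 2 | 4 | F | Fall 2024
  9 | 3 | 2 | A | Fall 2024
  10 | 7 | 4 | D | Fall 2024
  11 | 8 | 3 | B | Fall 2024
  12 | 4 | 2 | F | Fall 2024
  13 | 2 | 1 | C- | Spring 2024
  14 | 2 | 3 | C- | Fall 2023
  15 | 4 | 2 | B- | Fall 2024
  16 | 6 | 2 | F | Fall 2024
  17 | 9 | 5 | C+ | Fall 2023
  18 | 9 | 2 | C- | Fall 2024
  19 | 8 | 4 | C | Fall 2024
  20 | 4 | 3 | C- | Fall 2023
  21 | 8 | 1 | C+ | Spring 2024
SELECT department, AVG(credits) AS avg_credits FROM courses GROUP BY department HAVING AVG(credits) < 3

Execution result:
(no rows)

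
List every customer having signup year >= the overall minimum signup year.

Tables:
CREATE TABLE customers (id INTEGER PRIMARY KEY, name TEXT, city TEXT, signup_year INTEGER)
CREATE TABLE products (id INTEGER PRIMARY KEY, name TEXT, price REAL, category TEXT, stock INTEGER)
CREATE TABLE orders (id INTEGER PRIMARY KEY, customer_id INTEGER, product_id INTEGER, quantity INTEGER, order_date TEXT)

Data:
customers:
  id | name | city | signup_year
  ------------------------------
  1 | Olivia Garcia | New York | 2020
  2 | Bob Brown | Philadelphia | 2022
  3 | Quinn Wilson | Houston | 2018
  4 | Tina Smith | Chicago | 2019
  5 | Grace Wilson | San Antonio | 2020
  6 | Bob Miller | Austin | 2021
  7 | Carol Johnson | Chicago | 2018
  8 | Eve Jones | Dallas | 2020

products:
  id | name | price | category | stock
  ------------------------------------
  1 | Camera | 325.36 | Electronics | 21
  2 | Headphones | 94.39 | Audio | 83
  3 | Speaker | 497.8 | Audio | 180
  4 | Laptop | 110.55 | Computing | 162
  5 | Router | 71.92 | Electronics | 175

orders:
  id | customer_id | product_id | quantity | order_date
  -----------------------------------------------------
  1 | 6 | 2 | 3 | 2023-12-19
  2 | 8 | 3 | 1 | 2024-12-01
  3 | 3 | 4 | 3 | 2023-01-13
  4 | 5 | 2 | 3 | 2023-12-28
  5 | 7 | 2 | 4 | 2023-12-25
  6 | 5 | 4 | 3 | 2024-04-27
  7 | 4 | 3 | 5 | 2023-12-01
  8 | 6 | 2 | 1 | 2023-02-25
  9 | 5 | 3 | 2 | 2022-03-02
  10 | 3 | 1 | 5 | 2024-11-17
SELECT name, signup_year FROM customers WHERE signup_year >= (SELECT MIN(signup_year) FROM customers)

Execution result:
name | signup_year
Olivia Garcia | 2020
Bob Brown | 2022
Quinn Wilson | 2018
Tina Smith | 2019
Grace Wilson | 2020
Bob Miller | 2021
Carol Johnson | 2018
Eve Jones | 2020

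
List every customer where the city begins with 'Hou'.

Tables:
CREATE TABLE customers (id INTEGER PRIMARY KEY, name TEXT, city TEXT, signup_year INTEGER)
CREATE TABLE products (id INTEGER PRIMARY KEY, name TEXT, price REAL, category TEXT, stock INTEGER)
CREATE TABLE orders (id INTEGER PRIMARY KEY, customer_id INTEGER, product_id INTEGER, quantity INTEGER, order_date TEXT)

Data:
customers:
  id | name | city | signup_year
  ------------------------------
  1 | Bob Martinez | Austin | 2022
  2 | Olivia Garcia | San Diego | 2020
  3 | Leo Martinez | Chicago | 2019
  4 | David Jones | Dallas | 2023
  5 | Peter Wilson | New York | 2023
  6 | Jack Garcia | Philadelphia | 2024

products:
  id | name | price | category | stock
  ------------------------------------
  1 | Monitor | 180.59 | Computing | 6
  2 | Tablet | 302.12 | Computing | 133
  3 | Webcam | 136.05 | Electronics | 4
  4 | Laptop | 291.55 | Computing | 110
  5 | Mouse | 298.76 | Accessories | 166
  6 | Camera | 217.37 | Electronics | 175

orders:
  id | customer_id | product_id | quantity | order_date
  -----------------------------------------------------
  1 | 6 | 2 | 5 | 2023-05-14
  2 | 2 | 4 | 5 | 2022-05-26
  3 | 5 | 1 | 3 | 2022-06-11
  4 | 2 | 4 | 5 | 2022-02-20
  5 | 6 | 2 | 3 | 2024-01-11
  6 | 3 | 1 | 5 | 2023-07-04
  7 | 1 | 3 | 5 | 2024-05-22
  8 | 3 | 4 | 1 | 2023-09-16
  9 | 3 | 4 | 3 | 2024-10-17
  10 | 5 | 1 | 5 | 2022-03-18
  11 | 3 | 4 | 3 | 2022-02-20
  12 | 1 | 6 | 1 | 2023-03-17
SELECT name, city FROM customers WHERE city LIKE 'Hou%'

Execution result:
(no rows)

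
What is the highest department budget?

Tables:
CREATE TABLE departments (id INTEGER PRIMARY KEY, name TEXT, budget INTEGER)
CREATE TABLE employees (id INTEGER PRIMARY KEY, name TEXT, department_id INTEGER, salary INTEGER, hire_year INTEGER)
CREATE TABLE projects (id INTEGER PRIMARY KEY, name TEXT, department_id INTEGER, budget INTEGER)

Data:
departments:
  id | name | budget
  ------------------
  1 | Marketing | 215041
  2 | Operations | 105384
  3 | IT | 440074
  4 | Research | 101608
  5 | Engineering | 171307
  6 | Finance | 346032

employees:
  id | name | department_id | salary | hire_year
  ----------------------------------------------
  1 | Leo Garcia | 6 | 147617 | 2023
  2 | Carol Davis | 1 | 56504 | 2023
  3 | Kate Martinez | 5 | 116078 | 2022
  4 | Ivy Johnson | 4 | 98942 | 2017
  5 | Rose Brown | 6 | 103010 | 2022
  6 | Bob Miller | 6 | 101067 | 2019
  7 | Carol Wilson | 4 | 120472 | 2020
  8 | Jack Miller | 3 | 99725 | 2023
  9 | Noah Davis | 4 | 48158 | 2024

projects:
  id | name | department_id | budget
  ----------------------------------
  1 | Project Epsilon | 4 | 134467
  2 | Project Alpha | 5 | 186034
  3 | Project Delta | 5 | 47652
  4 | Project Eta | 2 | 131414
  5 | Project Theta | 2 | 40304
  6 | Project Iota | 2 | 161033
SELECT MAX(budget) FROM departments

Execution result:
440074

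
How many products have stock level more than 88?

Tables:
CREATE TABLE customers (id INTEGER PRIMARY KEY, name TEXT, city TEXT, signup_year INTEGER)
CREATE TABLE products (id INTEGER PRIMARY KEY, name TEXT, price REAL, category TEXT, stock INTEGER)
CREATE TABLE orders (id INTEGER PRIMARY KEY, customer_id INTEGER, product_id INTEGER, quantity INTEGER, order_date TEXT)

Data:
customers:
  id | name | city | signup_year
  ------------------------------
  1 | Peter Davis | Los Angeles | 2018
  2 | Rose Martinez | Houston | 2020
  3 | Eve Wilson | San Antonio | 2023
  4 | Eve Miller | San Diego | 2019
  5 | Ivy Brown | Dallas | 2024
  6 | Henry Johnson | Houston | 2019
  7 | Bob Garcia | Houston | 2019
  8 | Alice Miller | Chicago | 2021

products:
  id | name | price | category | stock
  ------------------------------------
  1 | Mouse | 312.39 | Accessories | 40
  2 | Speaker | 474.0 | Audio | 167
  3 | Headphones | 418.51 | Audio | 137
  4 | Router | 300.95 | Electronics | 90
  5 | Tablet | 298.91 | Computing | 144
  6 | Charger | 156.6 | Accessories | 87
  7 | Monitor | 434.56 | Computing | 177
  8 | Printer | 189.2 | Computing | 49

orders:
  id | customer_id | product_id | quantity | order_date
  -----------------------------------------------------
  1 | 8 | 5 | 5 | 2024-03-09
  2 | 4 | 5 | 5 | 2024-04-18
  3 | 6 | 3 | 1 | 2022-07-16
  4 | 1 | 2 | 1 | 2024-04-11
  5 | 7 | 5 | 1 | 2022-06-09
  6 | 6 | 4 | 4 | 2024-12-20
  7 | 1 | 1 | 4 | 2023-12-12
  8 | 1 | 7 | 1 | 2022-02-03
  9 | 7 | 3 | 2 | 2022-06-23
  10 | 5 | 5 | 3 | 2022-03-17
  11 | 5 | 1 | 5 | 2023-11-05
SELECT COUNT(*) FROM products WHERE stock > 88

Execution result:
5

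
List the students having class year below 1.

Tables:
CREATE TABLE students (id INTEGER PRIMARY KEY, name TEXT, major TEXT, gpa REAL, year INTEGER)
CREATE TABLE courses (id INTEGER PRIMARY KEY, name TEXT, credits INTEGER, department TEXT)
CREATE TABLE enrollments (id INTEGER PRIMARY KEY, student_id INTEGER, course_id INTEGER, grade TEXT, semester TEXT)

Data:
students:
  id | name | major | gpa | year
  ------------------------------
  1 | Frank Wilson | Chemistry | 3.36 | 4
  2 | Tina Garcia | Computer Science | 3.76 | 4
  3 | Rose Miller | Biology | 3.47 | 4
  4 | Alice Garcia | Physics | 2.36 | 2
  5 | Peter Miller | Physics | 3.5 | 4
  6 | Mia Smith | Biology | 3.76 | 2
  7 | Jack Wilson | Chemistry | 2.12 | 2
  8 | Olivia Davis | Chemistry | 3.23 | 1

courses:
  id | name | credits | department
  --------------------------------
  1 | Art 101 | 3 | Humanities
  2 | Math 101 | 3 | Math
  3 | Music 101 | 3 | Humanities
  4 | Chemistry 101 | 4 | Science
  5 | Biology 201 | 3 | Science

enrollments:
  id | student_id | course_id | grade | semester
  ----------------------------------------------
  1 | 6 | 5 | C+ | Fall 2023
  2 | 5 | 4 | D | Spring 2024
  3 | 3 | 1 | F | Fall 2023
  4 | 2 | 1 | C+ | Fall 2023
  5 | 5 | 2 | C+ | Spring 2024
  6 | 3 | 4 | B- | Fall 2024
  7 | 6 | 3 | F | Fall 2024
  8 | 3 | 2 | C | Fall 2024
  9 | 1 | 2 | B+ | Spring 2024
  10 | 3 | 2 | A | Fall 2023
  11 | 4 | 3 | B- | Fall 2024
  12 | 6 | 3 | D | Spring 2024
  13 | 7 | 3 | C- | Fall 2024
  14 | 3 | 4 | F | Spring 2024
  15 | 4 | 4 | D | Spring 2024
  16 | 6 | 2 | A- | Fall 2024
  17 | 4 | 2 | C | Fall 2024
SELECT name, year FROM students WHERE year < 1

Execution result:
(no rows)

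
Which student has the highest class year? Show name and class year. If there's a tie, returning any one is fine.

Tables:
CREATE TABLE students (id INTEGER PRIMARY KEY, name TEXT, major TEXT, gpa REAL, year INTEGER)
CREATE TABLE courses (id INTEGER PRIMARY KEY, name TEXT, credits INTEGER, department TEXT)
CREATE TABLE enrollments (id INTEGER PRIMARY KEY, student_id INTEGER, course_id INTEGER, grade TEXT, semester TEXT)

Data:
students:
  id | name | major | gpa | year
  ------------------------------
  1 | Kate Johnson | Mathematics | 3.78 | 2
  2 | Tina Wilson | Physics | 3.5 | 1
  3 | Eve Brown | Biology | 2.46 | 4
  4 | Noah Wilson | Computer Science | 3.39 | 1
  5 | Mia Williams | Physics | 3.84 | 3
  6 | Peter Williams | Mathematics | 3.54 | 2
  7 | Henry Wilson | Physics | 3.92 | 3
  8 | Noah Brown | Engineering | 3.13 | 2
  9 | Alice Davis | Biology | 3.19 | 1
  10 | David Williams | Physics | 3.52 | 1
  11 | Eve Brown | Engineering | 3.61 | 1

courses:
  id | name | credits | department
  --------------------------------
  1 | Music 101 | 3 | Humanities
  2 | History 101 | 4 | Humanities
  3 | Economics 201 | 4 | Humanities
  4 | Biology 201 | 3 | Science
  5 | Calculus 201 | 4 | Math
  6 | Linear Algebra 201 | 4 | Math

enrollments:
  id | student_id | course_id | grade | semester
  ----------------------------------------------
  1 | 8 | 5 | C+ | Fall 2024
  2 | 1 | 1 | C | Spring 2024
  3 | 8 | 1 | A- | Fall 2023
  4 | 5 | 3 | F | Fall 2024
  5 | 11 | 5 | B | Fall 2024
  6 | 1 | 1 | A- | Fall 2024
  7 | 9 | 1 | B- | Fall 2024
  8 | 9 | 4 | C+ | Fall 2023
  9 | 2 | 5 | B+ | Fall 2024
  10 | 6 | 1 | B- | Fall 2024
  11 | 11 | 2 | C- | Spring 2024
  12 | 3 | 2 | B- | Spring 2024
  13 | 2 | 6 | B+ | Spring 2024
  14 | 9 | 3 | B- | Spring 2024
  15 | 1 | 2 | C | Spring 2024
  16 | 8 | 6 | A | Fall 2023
SELECT name, year FROM students ORDER BY year DESC LIMIT 1

Execution result:
name | year
Eve Brown | 4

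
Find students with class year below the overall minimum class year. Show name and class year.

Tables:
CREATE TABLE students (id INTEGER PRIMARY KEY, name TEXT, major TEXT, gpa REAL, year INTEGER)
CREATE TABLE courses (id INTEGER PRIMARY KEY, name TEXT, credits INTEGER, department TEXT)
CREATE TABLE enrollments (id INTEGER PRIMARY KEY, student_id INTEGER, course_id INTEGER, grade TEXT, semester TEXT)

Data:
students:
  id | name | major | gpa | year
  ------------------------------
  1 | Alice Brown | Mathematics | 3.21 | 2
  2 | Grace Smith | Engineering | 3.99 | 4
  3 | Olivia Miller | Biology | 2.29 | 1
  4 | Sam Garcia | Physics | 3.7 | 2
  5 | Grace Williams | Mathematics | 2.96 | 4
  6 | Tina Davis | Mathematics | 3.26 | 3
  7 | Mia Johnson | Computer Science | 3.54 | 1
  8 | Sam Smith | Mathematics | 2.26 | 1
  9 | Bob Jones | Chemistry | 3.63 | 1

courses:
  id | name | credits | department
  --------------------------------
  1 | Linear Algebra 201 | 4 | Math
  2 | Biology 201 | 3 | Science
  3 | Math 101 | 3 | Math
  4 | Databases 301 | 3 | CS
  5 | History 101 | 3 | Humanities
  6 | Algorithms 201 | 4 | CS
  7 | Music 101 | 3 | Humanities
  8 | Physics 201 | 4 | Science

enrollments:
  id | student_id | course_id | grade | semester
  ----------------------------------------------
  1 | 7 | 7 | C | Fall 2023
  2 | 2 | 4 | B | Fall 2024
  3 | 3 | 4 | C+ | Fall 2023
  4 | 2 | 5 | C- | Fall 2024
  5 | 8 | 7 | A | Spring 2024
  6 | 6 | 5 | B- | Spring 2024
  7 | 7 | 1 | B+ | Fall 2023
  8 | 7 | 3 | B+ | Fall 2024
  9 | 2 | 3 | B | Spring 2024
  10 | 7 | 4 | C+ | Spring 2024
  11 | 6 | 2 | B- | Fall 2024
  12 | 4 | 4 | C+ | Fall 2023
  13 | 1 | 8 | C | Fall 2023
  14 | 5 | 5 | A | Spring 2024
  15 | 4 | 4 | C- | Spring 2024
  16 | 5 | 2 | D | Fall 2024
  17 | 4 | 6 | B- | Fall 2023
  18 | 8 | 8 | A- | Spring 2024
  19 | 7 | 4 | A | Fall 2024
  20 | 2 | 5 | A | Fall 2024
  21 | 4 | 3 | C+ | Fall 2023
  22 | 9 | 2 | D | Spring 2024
SELECT name, year FROM students WHERE year < (SELECT MIN(year) FROM students)

Execution result:
(no rows)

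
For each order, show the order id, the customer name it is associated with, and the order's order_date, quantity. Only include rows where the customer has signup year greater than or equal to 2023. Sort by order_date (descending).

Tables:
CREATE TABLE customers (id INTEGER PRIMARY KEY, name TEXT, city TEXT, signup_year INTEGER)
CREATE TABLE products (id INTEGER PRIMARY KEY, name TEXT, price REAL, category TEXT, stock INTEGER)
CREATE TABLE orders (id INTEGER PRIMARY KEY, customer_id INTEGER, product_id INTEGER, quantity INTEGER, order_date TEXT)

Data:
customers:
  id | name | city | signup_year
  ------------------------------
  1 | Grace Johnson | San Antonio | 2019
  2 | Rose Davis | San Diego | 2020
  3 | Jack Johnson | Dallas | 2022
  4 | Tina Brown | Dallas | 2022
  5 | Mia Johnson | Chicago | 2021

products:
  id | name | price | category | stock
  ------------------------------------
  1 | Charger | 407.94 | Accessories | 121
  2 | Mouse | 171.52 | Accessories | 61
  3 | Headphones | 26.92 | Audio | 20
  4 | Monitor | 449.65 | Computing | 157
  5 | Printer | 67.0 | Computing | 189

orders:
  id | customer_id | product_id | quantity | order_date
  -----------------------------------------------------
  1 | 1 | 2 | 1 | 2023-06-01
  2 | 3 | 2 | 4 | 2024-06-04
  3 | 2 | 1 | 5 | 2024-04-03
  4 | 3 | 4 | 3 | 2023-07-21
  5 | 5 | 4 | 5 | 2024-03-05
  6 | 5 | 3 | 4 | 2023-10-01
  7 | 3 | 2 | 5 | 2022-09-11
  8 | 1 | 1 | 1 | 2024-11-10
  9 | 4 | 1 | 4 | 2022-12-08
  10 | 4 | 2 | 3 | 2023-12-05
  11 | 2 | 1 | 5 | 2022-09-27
SELECT c.id, p.name AS customer, c.order_date, c.quantity FROM orders c JOIN customers p ON c.customer_id = p.id WHERE p.signup_year >= 2023 ORDER BY c.order_date DESC

Execution result:
(no rows)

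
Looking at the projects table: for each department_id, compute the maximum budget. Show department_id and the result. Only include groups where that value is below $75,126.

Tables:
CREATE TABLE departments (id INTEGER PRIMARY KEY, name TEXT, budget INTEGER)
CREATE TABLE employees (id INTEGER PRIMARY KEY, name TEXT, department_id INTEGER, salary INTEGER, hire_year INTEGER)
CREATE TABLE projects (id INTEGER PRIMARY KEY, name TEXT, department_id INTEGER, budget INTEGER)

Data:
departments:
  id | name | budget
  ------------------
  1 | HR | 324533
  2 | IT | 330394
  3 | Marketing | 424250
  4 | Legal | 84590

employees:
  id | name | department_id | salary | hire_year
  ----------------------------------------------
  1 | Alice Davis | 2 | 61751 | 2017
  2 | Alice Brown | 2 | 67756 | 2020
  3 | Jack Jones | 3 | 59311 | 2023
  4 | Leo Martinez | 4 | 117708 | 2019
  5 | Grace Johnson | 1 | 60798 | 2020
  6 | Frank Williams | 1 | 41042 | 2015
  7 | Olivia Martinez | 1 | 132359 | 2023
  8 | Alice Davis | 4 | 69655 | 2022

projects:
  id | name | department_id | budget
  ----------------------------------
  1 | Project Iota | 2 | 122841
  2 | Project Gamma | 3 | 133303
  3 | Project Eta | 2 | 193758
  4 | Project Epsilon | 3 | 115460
SELECT department_id, MAX(budget) AS max_budget FROM projects GROUP BY department_id HAVING MAX(budget) < 75126

Execution result:
(no rows)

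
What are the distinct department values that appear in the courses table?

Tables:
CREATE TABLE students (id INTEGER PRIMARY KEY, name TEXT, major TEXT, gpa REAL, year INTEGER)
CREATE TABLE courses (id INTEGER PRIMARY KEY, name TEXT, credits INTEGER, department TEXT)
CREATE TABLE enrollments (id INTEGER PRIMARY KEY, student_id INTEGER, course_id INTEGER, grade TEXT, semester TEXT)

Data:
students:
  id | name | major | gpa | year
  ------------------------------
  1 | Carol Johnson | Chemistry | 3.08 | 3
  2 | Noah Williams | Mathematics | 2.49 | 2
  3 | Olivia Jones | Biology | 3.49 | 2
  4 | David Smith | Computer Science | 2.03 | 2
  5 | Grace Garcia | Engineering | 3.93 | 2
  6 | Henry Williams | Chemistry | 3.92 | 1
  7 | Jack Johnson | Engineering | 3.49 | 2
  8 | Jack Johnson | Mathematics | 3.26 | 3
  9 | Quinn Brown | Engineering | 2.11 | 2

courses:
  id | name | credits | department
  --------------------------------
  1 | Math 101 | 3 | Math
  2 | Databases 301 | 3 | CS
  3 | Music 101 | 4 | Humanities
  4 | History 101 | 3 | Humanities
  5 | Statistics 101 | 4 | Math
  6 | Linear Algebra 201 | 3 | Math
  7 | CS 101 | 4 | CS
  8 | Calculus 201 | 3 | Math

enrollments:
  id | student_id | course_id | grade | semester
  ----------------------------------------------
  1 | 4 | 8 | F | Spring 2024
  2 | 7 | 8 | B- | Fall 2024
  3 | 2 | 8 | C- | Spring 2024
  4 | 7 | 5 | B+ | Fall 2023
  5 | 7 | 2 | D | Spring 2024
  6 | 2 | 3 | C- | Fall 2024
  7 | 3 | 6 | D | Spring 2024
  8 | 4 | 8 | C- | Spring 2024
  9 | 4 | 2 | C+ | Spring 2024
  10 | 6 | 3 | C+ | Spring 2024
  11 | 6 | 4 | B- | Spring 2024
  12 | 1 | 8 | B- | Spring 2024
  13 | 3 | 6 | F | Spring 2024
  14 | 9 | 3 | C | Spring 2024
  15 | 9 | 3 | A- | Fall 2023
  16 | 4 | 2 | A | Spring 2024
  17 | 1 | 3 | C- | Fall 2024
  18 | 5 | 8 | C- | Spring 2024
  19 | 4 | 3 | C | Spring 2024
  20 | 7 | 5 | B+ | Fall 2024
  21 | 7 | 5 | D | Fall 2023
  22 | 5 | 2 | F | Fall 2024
SELECT DISTINCT department FROM courses

Execution result:
department
Math
CS
Humanities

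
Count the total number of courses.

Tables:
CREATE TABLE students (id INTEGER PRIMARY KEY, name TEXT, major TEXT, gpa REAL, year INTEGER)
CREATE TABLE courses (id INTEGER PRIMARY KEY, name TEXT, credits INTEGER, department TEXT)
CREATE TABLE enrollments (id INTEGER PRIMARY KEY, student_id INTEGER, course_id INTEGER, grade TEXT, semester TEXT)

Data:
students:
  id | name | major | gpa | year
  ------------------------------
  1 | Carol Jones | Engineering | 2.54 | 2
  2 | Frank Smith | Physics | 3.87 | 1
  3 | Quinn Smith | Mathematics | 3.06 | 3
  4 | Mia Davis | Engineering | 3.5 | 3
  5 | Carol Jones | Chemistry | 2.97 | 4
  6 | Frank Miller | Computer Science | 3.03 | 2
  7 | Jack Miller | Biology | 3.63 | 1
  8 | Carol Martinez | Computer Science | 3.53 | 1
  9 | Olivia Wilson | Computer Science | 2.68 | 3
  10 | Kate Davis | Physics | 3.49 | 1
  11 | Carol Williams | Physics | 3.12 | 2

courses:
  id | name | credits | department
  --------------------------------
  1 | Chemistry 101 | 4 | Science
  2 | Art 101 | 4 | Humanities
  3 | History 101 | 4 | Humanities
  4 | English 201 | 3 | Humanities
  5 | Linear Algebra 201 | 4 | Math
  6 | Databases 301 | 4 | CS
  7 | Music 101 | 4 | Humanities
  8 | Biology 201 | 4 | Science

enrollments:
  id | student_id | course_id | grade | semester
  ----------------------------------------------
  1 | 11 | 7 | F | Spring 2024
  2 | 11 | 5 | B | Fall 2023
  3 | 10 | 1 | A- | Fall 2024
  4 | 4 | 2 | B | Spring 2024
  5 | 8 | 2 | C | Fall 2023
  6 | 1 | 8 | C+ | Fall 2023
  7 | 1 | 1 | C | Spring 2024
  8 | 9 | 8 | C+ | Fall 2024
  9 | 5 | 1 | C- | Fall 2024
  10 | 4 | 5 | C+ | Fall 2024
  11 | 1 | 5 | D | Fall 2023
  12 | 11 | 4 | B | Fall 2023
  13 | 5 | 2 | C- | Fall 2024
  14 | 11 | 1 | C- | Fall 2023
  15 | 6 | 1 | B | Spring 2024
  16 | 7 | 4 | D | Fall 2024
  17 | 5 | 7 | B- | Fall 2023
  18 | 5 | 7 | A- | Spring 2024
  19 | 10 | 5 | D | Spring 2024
SELECT COUNT(*) FROM courses

Execution result:
8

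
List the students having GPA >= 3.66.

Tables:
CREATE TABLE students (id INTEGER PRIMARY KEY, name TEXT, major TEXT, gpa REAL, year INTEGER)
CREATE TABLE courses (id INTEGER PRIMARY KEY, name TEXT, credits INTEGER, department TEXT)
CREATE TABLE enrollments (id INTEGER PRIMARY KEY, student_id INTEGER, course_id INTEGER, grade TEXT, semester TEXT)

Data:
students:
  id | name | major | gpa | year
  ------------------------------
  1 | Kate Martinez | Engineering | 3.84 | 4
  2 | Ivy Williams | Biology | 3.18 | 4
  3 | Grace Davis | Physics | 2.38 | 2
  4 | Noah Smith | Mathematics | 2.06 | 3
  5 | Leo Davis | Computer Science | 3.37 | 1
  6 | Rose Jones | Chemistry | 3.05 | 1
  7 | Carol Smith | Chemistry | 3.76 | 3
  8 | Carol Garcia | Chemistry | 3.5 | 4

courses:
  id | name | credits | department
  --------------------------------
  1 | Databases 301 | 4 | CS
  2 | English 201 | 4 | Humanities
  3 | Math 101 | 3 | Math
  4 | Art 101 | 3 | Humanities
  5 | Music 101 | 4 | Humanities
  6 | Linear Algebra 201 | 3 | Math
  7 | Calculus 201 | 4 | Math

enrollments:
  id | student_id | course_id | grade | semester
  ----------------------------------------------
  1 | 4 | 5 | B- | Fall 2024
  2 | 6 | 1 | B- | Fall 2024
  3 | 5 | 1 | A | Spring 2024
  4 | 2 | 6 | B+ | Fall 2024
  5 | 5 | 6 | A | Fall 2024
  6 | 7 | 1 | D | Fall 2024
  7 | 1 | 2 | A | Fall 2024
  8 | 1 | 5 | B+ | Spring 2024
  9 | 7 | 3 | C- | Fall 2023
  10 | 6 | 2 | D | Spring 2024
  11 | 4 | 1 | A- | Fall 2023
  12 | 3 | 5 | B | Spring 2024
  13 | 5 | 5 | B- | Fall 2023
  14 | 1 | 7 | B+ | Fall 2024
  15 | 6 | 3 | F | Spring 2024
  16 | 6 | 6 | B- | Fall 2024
SELECT name, gpa FROM students WHERE gpa >= 3.66

Execution result:
name | gpa
Kate Martinez | 3.84
Carol Smith | 3.76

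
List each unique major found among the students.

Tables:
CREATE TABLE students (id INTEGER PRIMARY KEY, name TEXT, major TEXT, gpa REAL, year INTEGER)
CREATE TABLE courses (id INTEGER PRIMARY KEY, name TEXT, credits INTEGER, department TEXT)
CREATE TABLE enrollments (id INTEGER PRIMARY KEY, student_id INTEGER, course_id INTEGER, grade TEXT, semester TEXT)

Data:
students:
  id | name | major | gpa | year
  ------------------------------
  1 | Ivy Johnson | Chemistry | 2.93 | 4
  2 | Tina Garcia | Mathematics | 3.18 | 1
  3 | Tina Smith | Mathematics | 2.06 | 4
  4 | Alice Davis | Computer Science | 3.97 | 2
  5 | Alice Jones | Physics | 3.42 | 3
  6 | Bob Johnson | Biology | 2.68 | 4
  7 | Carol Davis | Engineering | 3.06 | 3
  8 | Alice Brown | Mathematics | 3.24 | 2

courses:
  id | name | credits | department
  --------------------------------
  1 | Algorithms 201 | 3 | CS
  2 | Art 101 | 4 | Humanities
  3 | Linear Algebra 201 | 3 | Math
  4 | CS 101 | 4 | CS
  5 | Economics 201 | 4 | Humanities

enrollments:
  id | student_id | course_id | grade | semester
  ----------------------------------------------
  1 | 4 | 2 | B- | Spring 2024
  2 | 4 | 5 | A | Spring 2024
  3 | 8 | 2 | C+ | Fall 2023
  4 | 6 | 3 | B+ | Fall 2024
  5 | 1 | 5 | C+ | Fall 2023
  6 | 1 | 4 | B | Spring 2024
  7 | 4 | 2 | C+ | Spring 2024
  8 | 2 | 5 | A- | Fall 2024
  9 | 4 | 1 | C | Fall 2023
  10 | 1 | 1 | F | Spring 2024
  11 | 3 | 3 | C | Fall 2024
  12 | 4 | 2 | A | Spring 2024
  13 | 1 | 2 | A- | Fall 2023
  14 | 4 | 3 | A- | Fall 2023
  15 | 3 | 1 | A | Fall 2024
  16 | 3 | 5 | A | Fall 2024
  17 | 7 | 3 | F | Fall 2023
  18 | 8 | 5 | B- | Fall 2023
SELECT DISTINCT major FROM students

Execution result:
major
Chemistry
Mathematics
Computer Science
Physics
Biology
Engineering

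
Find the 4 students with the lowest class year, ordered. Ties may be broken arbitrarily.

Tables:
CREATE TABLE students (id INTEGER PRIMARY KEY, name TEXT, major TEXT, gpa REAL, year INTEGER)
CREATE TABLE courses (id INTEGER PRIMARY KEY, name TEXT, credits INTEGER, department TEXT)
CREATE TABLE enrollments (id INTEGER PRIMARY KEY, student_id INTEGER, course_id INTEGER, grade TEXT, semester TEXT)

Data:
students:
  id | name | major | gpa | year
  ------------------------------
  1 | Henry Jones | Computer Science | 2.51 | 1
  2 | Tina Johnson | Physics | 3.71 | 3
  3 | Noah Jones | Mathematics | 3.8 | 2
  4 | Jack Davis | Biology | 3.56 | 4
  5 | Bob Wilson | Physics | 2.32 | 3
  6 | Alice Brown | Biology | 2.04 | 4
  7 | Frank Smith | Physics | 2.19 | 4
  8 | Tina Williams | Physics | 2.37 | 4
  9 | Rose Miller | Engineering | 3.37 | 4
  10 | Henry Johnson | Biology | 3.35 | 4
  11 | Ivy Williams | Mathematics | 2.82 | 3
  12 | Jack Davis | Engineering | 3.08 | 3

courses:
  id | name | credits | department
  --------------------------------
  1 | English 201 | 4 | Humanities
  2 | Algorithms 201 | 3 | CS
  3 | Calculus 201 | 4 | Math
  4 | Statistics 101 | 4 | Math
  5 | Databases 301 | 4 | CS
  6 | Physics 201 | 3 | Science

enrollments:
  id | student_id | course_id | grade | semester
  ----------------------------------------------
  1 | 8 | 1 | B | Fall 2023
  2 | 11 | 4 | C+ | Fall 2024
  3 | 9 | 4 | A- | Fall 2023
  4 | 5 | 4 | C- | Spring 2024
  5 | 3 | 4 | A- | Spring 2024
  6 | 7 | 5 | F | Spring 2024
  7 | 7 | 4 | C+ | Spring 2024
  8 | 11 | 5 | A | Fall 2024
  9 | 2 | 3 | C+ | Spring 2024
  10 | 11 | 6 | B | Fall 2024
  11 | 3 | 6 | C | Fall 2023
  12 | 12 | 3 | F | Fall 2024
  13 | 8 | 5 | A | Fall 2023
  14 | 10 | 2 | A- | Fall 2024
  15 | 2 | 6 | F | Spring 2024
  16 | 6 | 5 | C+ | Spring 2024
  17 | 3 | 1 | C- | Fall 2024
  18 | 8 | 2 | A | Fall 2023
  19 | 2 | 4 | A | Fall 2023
SELECT name, year FROM students ORDER BY year ASC LIMIT 4

Execution result:
name | year
Henry Jones | 1
Noah Jones | 2
Tina Johnson | 3
Bob Wilson | 3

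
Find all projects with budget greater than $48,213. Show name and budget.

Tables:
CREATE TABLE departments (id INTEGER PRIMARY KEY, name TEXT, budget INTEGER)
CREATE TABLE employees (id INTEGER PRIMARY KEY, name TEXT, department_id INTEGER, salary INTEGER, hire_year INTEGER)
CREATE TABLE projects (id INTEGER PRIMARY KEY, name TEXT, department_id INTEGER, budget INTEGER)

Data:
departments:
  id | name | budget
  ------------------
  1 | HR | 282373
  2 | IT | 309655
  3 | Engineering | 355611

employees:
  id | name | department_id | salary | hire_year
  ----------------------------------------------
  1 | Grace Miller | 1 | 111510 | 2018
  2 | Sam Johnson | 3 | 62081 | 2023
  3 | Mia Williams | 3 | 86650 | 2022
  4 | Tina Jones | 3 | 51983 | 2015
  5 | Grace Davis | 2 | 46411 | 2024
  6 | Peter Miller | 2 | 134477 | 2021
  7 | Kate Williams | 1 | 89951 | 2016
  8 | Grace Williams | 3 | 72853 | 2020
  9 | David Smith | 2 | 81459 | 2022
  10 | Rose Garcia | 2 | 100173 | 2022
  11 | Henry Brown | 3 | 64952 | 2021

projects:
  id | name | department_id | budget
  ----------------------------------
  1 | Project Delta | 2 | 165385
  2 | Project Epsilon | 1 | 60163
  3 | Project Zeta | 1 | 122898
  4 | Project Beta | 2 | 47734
SELECT name, budget FROM projects WHERE budget > 48213

Execution result:
name | budget
Project Delta | 165385
Project Epsilon | 60163
Project Zeta | 122898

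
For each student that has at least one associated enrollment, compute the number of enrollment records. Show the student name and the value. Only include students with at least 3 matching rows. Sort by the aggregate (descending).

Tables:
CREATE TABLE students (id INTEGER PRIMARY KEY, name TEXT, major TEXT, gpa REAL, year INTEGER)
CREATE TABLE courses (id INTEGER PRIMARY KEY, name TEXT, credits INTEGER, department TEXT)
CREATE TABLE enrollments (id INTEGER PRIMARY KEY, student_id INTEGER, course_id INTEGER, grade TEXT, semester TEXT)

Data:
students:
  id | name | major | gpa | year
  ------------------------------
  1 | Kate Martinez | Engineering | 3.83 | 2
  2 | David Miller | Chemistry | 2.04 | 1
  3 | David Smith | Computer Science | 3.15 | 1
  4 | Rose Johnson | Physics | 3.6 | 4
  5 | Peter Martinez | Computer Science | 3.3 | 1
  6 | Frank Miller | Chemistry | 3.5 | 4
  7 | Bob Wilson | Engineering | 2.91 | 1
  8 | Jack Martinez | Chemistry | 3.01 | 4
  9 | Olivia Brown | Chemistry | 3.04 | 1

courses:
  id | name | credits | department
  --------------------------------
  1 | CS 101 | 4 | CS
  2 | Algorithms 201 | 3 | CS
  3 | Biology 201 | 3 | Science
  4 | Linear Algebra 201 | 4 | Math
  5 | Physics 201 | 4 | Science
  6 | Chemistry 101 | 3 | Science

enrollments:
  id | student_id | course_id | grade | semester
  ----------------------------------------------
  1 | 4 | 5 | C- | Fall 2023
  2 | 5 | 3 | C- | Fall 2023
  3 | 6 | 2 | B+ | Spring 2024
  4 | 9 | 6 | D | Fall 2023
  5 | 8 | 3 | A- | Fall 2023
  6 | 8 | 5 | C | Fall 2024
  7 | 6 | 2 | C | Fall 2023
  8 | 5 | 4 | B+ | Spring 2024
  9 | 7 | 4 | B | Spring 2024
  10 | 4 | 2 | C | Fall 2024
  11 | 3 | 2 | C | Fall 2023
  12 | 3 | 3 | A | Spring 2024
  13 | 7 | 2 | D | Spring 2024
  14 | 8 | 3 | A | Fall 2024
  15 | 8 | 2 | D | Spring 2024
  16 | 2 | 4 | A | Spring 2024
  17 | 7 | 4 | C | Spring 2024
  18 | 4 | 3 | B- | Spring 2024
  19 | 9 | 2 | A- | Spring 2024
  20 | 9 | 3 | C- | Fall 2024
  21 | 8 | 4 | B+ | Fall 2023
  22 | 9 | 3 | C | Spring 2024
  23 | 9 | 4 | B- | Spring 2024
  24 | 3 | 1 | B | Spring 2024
SELECT p.name, COUNT(*) AS n FROM enrollments c JOIN students p ON c.student_id = p.id GROUP BY p.id, p.name HAVING COUNT(*) >= 3 ORDER BY n DESC

Execution result:
name | n
Jack Martinez | 5
Olivia Brown | 5
David Smith | 3
Rose Johnson | 3
Bob Wilson | 3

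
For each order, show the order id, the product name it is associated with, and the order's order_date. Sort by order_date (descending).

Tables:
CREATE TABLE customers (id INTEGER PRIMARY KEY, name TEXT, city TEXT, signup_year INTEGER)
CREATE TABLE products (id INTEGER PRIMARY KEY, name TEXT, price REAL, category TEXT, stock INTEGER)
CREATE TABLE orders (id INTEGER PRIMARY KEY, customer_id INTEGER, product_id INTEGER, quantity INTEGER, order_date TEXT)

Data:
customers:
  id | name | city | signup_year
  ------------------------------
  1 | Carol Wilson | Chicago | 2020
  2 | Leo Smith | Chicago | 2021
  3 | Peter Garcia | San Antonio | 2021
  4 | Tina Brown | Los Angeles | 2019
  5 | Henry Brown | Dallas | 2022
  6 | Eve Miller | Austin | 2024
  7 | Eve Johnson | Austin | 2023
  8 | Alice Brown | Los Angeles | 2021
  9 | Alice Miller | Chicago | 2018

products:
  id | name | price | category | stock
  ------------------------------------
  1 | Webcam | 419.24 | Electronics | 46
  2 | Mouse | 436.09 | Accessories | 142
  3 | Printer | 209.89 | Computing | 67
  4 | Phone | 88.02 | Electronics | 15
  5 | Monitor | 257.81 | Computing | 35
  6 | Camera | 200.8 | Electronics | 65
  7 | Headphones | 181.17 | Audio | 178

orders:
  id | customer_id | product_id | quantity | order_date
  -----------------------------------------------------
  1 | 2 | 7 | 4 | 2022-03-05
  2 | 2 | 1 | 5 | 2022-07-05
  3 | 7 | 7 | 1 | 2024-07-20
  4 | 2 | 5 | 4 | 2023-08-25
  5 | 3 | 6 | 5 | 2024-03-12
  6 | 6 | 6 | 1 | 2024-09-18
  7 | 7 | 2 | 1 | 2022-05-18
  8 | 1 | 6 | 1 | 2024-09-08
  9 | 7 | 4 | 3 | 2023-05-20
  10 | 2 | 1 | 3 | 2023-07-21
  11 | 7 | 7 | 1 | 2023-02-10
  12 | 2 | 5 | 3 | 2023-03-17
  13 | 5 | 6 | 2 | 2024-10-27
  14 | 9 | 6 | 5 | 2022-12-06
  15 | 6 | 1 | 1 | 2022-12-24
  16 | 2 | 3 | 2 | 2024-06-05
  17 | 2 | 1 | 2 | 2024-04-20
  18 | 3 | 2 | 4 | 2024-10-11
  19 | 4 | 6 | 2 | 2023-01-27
SELECT c.id, p.name AS product, c.order_date FROM orders c JOIN products p ON c.product_id = p.id ORDER BY c.order_date DESC

Execution result:
id | product | order_date
13 | Camera | 2024-10-27
18 | Mouse | 2024-10-11
6 | Camera | 2024-09-18
8 | Camera | 2024-09-08
3 | Headphones | 2024-07-20
16 | Printer | 2024-06-05
17 | Webcam | 2024-04-20
5 | Camera | 2024-03-12
4 | Monitor | 2023-08-25
10 | Webcam | 2023-07-21
9 | Phone | 2023-05-20
12 | Monitor | 2023-03-17
11 | Headphones | 2023-02-10
19 | Camera | 2023-01-27
15 | Webcam | 2022-12-24
14 | Camera | 2022-12-06
2 | Webcam | 2022-07-05
7 | Mouse | 2022-05-18
1 | Headphones | 2022-03-05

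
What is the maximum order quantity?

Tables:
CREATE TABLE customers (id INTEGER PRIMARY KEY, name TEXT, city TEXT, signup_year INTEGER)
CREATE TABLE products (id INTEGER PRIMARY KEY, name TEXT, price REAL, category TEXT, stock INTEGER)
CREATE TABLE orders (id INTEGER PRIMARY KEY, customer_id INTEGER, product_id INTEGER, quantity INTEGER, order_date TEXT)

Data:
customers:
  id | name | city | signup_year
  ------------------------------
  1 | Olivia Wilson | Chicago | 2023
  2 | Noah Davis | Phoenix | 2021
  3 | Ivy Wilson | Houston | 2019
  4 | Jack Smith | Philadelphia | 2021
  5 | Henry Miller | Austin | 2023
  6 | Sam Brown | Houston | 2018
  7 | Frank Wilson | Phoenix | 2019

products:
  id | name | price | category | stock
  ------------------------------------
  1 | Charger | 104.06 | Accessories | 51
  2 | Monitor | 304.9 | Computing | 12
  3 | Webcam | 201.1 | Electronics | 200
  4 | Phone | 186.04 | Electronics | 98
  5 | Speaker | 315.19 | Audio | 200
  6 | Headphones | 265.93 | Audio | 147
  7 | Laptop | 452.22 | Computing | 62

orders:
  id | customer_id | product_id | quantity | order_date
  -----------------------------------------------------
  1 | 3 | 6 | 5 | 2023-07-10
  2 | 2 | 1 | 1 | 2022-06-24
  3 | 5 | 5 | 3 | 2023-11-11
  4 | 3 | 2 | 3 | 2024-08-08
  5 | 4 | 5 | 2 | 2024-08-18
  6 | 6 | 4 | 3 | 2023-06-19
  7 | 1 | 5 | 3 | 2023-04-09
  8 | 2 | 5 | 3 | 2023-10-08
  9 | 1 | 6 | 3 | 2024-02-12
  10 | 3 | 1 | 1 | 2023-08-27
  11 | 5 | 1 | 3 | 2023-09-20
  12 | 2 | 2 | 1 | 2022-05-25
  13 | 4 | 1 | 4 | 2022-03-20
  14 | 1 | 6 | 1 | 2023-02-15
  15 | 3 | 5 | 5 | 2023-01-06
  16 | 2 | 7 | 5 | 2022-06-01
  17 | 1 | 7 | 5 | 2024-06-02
SELECT MAX(quantity) FROM orders

Execution result:
5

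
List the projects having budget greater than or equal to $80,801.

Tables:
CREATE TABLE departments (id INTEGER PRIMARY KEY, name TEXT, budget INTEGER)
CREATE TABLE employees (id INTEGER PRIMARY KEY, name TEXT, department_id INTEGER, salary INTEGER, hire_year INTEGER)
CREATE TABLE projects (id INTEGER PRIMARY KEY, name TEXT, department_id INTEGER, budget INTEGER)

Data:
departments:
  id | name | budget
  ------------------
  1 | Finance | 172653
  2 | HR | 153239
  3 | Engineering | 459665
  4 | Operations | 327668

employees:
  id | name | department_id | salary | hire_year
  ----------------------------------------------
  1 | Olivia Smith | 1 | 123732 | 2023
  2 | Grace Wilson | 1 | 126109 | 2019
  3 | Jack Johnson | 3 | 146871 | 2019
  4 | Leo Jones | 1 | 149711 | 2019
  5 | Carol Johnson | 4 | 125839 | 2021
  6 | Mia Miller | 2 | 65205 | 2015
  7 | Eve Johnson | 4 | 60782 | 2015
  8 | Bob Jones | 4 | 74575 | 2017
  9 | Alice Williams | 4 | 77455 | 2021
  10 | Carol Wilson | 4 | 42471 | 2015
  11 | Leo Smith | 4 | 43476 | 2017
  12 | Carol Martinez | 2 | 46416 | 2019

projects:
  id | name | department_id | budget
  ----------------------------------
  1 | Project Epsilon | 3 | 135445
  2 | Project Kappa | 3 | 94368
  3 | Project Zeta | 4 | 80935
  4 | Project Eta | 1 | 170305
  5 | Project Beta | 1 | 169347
SELECT name, budget FROM projects WHERE budget >= 80801

Execution result:
name | budget
Project Epsilon | 135445
Project Kappa | 94368
Project Zeta | 80935
Project Eta | 170305
Project Beta | 169347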